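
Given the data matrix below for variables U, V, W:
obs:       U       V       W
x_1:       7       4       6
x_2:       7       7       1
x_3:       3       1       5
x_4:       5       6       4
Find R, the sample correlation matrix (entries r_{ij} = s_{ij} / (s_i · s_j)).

Step 1 — column means:
  mean(U) = (7 + 7 + 3 + 5) / 4 = 22/4 = 5.5
  mean(V) = (4 + 7 + 1 + 6) / 4 = 18/4 = 4.5
  mean(W) = (6 + 1 + 5 + 4) / 4 = 16/4 = 4

Step 2 — sample variances and covariances s[i,j] = (1/(n-1)) · Σ_k (x_{k,i} - mean_i) · (x_{k,j} - mean_j), with n-1 = 3:
  s[U,U] = ((1.5)·(1.5) + (1.5)·(1.5) + (-2.5)·(-2.5) + (-0.5)·(-0.5)) / 3 = 11/3 = 3.6667
  s[U,V] = ((1.5)·(-0.5) + (1.5)·(2.5) + (-2.5)·(-3.5) + (-0.5)·(1.5)) / 3 = 11/3 = 3.6667
  s[U,W] = ((1.5)·(2) + (1.5)·(-3) + (-2.5)·(1) + (-0.5)·(0)) / 3 = -4/3 = -1.3333
  s[V,V] = ((-0.5)·(-0.5) + (2.5)·(2.5) + (-3.5)·(-3.5) + (1.5)·(1.5)) / 3 = 21/3 = 7
  s[V,W] = ((-0.5)·(2) + (2.5)·(-3) + (-3.5)·(1) + (1.5)·(0)) / 3 = -12/3 = -4
  s[W,W] = ((2)·(2) + (-3)·(-3) + (1)·(1) + (0)·(0)) / 3 = 14/3 = 4.6667
  Sample standard deviations s_i = √(s[i,i]):
  s(U) = √(3.6667) = 1.9149
  s(V) = √(7) = 2.6458
  s(W) = √(4.6667) = 2.1602

Step 3 — r_{ij} = s_{ij} / (s_i · s_j):
  r[U,U] = 1 (diagonal).
  r[U,V] = 3.6667 / (1.9149 · 2.6458) = 3.6667 / 5.0662 = 0.7237
  r[U,W] = -1.3333 / (1.9149 · 2.1602) = -1.3333 / 4.1366 = -0.3223
  r[V,V] = 1 (diagonal).
  r[V,W] = -4 / (2.6458 · 2.1602) = -4 / 5.7155 = -0.6999
  r[W,W] = 1 (diagonal).

R is symmetric with unit diagonal. Assembling:

R = [[1, 0.7237, -0.3223],
 [0.7237, 1, -0.6999],
 [-0.3223, -0.6999, 1]]


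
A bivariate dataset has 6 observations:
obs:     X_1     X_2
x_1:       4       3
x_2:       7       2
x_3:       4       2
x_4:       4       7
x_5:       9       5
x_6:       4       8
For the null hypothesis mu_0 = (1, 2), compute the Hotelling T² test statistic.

Step 1 — sample mean vector:
  mean(X_1) = (4 + 7 + 4 + 4 + 9 + 4) / 6 = 32/6 = 5.3333
  mean(X_2) = (3 + 2 + 2 + 7 + 5 + 8) / 6 = 27/6 = 4.5
  x̄ = (5.3333, 4.5),  deviation x̄ - mu_0 = (5.3333, 4.5) - (1, 2) = (4.3333, 2.5).

Step 2 — sample covariance matrix, S[i,j] = (1/(n-1)) · Σ_k (x_{k,i} - mean_i) · (x_{k,j} - mean_j), divisor n-1 = 5:
  S[X_1,X_1] = ((-1.3333)·(-1.3333) + (1.6667)·(1.6667) + (-1.3333)·(-1.3333) + (-1.3333)·(-1.3333) + (3.6667)·(3.6667) + (-1.3333)·(-1.3333)) / 5 = 23.3333/5 = 4.6667
  S[X_1,X_2] = ((-1.3333)·(-1.5) + (1.6667)·(-2.5) + (-1.3333)·(-2.5) + (-1.3333)·(2.5) + (3.6667)·(0.5) + (-1.3333)·(3.5)) / 5 = -5/5 = -1
  S[X_2,X_2] = ((-1.5)·(-1.5) + (-2.5)·(-2.5) + (-2.5)·(-2.5) + (2.5)·(2.5) + (0.5)·(0.5) + (3.5)·(3.5)) / 5 = 33.5/5 = 6.7
  S = [[4.6667, -1],
 [-1, 6.7]].

Step 3 — invert S. det(S) = 4.6667·6.7 - (-1)² = 30.2667.
  S^{-1} = (1/det) · [[d, -b], [-b, a]] = [[0.2214, 0.033],
 [0.033, 0.1542]].

Step 4 — quadratic form (x̄ - mu_0)^T · S^{-1} · (x̄ - mu_0):
  S^{-1} · (x̄ - mu_0) = (1.0419, 0.5286),
  (x̄ - mu_0)^T · [...] = (4.3333)·(1.0419) + (2.5)·(0.5286) = 5.8363.

Step 5 — scale by n: T² = 6 · 5.8363 = 35.0176.

T² ≈ 35.0176


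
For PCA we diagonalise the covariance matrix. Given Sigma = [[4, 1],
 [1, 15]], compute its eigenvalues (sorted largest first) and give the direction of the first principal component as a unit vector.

Step 1 — characteristic polynomial of 2×2 Sigma:
  det(Sigma - λI) = λ² - trace · λ + det = 0.
  trace = 4 + 15 = 19, det = 4·15 - (1)² = 59.
Step 2 — discriminant:
  Δ = trace² - 4·det = 361 - 236 = 125.
Step 3 — eigenvalues:
  λ = (trace ± √Δ)/2 = (19 ± 11.1803)/2,
  λ_1 = 15.0902,  λ_2 = 3.9098.

Step 4 — unit eigenvector for λ_1: solve (Sigma - λ_1 I)v = 0. First row:
  (4 - 15.0902)·v_x + (1)·v_y = 0, i.e. (-11.0902)·v_x + (1)·v_y = 0,
  so v ∝ (b, λ_1 - a) = (1, 11.0902) = u.
  ||u|| = √((1)² + (11.0902)²) = √(123.9919) ≈ 11.1352,
  v_1 = u/||u|| ≈ (0.0898, 0.996) (||v_1|| = 1).

λ_1 = 15.0902,  λ_2 = 3.9098;  v_1 ≈ (0.0898, 0.996)


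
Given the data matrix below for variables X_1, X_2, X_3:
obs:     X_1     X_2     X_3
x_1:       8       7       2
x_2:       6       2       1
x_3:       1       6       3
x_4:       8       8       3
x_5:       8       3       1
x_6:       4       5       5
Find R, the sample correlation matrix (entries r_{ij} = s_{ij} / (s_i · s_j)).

Step 1 — column means:
  mean(X_1) = (8 + 6 + 1 + 8 + 8 + 4) / 6 = 35/6 = 5.8333
  mean(X_2) = (7 + 2 + 6 + 8 + 3 + 5) / 6 = 31/6 = 5.1667
  mean(X_3) = (2 + 1 + 3 + 3 + 1 + 5) / 6 = 15/6 = 2.5

Step 2 — sample variances and covariances s[i,j] = (1/(n-1)) · Σ_k (x_{k,i} - mean_i) · (x_{k,j} - mean_j), with n-1 = 5:
  s[X_1,X_1] = ((2.1667)·(2.1667) + (0.1667)·(0.1667) + (-4.8333)·(-4.8333) + (2.1667)·(2.1667) + (2.1667)·(2.1667) + (-1.8333)·(-1.8333)) / 5 = 40.8333/5 = 8.1667
  s[X_1,X_2] = ((2.1667)·(1.8333) + (0.1667)·(-3.1667) + (-4.8333)·(0.8333) + (2.1667)·(2.8333) + (2.1667)·(-2.1667) + (-1.8333)·(-0.1667)) / 5 = 1.1667/5 = 0.2333
  s[X_1,X_3] = ((2.1667)·(-0.5) + (0.1667)·(-1.5) + (-4.8333)·(0.5) + (2.1667)·(0.5) + (2.1667)·(-1.5) + (-1.8333)·(2.5)) / 5 = -10.5/5 = -2.1
  s[X_2,X_2] = ((1.8333)·(1.8333) + (-3.1667)·(-3.1667) + (0.8333)·(0.8333) + (2.8333)·(2.8333) + (-2.1667)·(-2.1667) + (-0.1667)·(-0.1667)) / 5 = 26.8333/5 = 5.3667
  s[X_2,X_3] = ((1.8333)·(-0.5) + (-3.1667)·(-1.5) + (0.8333)·(0.5) + (2.8333)·(0.5) + (-2.1667)·(-1.5) + (-0.1667)·(2.5)) / 5 = 8.5/5 = 1.7
  s[X_3,X_3] = ((-0.5)·(-0.5) + (-1.5)·(-1.5) + (0.5)·(0.5) + (0.5)·(0.5) + (-1.5)·(-1.5) + (2.5)·(2.5)) / 5 = 11.5/5 = 2.3
  Sample standard deviations s_i = √(s[i,i]):
  s(X_1) = √(8.1667) = 2.8577
  s(X_2) = √(5.3667) = 2.3166
  s(X_3) = √(2.3) = 1.5166

Step 3 — r_{ij} = s_{ij} / (s_i · s_j):
  r[X_1,X_1] = 1 (diagonal).
  r[X_1,X_2] = 0.2333 / (2.8577 · 2.3166) = 0.2333 / 6.6203 = 0.0352
  r[X_1,X_3] = -2.1 / (2.8577 · 1.5166) = -2.1 / 4.334 = -0.4845
  r[X_2,X_2] = 1 (diagonal).
  r[X_2,X_3] = 1.7 / (2.3166 · 1.5166) = 1.7 / 3.5133 = 0.4839
  r[X_3,X_3] = 1 (diagonal).

R is symmetric with unit diagonal. Assembling:

R = [[1, 0.0352, -0.4845],
 [0.0352, 1, 0.4839],
 [-0.4845, 0.4839, 1]]


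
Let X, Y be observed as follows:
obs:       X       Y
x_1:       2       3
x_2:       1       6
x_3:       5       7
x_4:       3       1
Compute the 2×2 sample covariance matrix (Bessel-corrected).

Step 1 — column means:
  mean(X) = (2 + 1 + 5 + 3) / 4 = 11/4 = 2.75
  mean(Y) = (3 + 6 + 7 + 1) / 4 = 17/4 = 4.25

Step 2 — sample covariance S[i,j] = (1/(n-1)) · Σ_k (x_{k,i} - mean_i) · (x_{k,j} - mean_j), with n-1 = 3.
  S[X,X] = ((-0.75)·(-0.75) + (-1.75)·(-1.75) + (2.25)·(2.25) + (0.25)·(0.25)) / 3 = 8.75/3 = 2.9167
  S[X,Y] = ((-0.75)·(-1.25) + (-1.75)·(1.75) + (2.25)·(2.75) + (0.25)·(-3.25)) / 3 = 3.25/3 = 1.0833
  S[Y,Y] = ((-1.25)·(-1.25) + (1.75)·(1.75) + (2.75)·(2.75) + (-3.25)·(-3.25)) / 3 = 22.75/3 = 7.5833

S is symmetric (S[j,i] = S[i,j]). Assembling:

S = [[2.9167, 1.0833],
 [1.0833, 7.5833]]


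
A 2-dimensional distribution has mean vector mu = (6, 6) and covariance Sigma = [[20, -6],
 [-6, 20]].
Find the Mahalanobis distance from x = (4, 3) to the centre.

Step 1 — centre the observation: (x - mu) = (-2, -3).

Step 2 — invert Sigma. det(Sigma) = 20·20 - (-6)² = 364.
  Sigma^{-1} = (1/det) · [[d, -b], [-b, a]] = [[0.0549, 0.0165],
 [0.0165, 0.0549]].

Step 3 — form the quadratic (x - mu)^T · Sigma^{-1} · (x - mu):
  Sigma^{-1} · (x - mu) = (-0.1593, -0.1978).
  (x - mu)^T · [Sigma^{-1} · (x - mu)] = (-2)·(-0.1593) + (-3)·(-0.1978) = 0.9121.

Step 4 — take square root: d = √(0.9121) ≈ 0.955.

d(x, mu) = √(0.9121) ≈ 0.955


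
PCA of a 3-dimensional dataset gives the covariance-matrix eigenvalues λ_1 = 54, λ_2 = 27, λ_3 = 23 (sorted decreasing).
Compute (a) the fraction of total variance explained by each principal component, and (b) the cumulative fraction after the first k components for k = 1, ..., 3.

Step 1 — total variance = trace(Sigma) = Σ λ_i = 54 + 27 + 23 = 104.

Step 2 — fraction explained by component i = λ_i / Σ λ:
  PC1: 54/104 = 0.5192
  PC2: 27/104 = 0.2596
  PC3: 23/104 = 0.2212

Step 3 — cumulative fraction after k components = (λ_1 + ... + λ_k) / Σ λ:
  k = 1: 54/104 = 0.5192
  k = 2: (54 + 27)/104 = 81/104 = 0.7788
  k = 3: (54 + 27 + 23)/104 = 104/104 = 1

Summary (fraction, with percent):

explained: PC1 0.5192 (51.92%), PC2 0.2596 (25.96%), PC3 0.2212 (22.12%);  cumulative: 0.5192, 0.7788, 1


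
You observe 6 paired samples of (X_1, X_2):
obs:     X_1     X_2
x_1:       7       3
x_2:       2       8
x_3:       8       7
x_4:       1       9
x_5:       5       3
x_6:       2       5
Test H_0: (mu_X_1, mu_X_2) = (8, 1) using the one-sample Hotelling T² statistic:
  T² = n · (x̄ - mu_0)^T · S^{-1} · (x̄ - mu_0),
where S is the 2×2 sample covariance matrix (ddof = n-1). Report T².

Step 1 — sample mean vector:
  mean(X_1) = (7 + 2 + 8 + 1 + 5 + 2) / 6 = 25/6 = 4.1667
  mean(X_2) = (3 + 8 + 7 + 9 + 3 + 5) / 6 = 35/6 = 5.8333
  x̄ = (4.1667, 5.8333),  deviation x̄ - mu_0 = (4.1667, 5.8333) - (8, 1) = (-3.8333, 4.8333).

Step 2 — sample covariance matrix, S[i,j] = (1/(n-1)) · Σ_k (x_{k,i} - mean_i) · (x_{k,j} - mean_j), divisor n-1 = 5:
  S[X_1,X_1] = ((2.8333)·(2.8333) + (-2.1667)·(-2.1667) + (3.8333)·(3.8333) + (-3.1667)·(-3.1667) + (0.8333)·(0.8333) + (-2.1667)·(-2.1667)) / 5 = 42.8333/5 = 8.5667
  S[X_1,X_2] = ((2.8333)·(-2.8333) + (-2.1667)·(2.1667) + (3.8333)·(1.1667) + (-3.1667)·(3.1667) + (0.8333)·(-2.8333) + (-2.1667)·(-0.8333)) / 5 = -18.8333/5 = -3.7667
  S[X_2,X_2] = ((-2.8333)·(-2.8333) + (2.1667)·(2.1667) + (1.1667)·(1.1667) + (3.1667)·(3.1667) + (-2.8333)·(-2.8333) + (-0.8333)·(-0.8333)) / 5 = 32.8333/5 = 6.5667
  S = [[8.5667, -3.7667],
 [-3.7667, 6.5667]].

Step 3 — invert S. det(S) = 8.5667·6.5667 - (-3.7667)² = 42.0667.
  S^{-1} = (1/det) · [[d, -b], [-b, a]] = [[0.1561, 0.0895],
 [0.0895, 0.2036]].

Step 4 — quadratic form (x̄ - mu_0)^T · S^{-1} · (x̄ - mu_0):
  S^{-1} · (x̄ - mu_0) = (-0.1656, 0.641),
  (x̄ - mu_0)^T · [...] = (-3.8333)·(-0.1656) + (4.8333)·(0.641) = 3.7332.

Step 5 — scale by n: T² = 6 · 3.7332 = 22.3994.

T² ≈ 22.3994


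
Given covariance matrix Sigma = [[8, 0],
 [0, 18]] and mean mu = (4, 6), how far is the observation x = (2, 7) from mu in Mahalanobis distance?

Step 1 — centre the observation: (x - mu) = (-2, 1).

Step 2 — invert Sigma. det(Sigma) = 8·18 - (0)² = 144.
  Sigma^{-1} = (1/det) · [[d, -b], [-b, a]] = [[0.125, 0],
 [0, 0.0556]].

Step 3 — form the quadratic (x - mu)^T · Sigma^{-1} · (x - mu):
  Sigma^{-1} · (x - mu) = (-0.25, 0.0556).
  (x - mu)^T · [Sigma^{-1} · (x - mu)] = (-2)·(-0.25) + (1)·(0.0556) = 0.5556.

Step 4 — take square root: d = √(0.5556) ≈ 0.7454.

d(x, mu) = √(0.5556) ≈ 0.7454


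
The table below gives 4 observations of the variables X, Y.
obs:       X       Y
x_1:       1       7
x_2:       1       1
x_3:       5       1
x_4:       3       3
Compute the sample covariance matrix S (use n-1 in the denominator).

Step 1 — column means:
  mean(X) = (1 + 1 + 5 + 3) / 4 = 10/4 = 2.5
  mean(Y) = (7 + 1 + 1 + 3) / 4 = 12/4 = 3

Step 2 — sample covariance S[i,j] = (1/(n-1)) · Σ_k (x_{k,i} - mean_i) · (x_{k,j} - mean_j), with n-1 = 3.
  S[X,X] = ((-1.5)·(-1.5) + (-1.5)·(-1.5) + (2.5)·(2.5) + (0.5)·(0.5)) / 3 = 11/3 = 3.6667
  S[X,Y] = ((-1.5)·(4) + (-1.5)·(-2) + (2.5)·(-2) + (0.5)·(0)) / 3 = -8/3 = -2.6667
  S[Y,Y] = ((4)·(4) + (-2)·(-2) + (-2)·(-2) + (0)·(0)) / 3 = 24/3 = 8

S is symmetric (S[j,i] = S[i,j]). Assembling:

S = [[3.6667, -2.6667],
 [-2.6667, 8]]


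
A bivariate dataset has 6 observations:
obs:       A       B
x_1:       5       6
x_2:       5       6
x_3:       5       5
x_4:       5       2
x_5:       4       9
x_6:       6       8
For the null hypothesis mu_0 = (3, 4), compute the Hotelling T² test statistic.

Step 1 — sample mean vector:
  mean(A) = (5 + 5 + 5 + 5 + 4 + 6) / 6 = 30/6 = 5
  mean(B) = (6 + 6 + 5 + 2 + 9 + 8) / 6 = 36/6 = 6
  x̄ = (5, 6),  deviation x̄ - mu_0 = (5, 6) - (3, 4) = (2, 2).

Step 2 — sample covariance matrix, S[i,j] = (1/(n-1)) · Σ_k (x_{k,i} - mean_i) · (x_{k,j} - mean_j), divisor n-1 = 5:
  S[A,A] = ((0)·(0) + (0)·(0) + (0)·(0) + (0)·(0) + (-1)·(-1) + (1)·(1)) / 5 = 2/5 = 0.4
  S[A,B] = ((0)·(0) + (0)·(0) + (0)·(-1) + (0)·(-4) + (-1)·(3) + (1)·(2)) / 5 = -1/5 = -0.2
  S[B,B] = ((0)·(0) + (0)·(0) + (-1)·(-1) + (-4)·(-4) + (3)·(3) + (2)·(2)) / 5 = 30/5 = 6
  S = [[0.4, -0.2],
 [-0.2, 6]].

Step 3 — invert S. det(S) = 0.4·6 - (-0.2)² = 2.36.
  S^{-1} = (1/det) · [[d, -b], [-b, a]] = [[2.5424, 0.0847],
 [0.0847, 0.1695]].

Step 4 — quadratic form (x̄ - mu_0)^T · S^{-1} · (x̄ - mu_0):
  S^{-1} · (x̄ - mu_0) = (5.2542, 0.5085),
  (x̄ - mu_0)^T · [...] = (2)·(5.2542) + (2)·(0.5085) = 11.5254.

Step 5 — scale by n: T² = 6 · 11.5254 = 69.1525.

T² ≈ 69.1525


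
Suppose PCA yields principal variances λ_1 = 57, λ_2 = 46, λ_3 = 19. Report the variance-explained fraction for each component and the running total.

Step 1 — total variance = trace(Sigma) = Σ λ_i = 57 + 46 + 19 = 122.

Step 2 — fraction explained by component i = λ_i / Σ λ:
  PC1: 57/122 = 0.4672
  PC2: 46/122 = 0.377
  PC3: 19/122 = 0.1557

Step 3 — cumulative fraction after k components = (λ_1 + ... + λ_k) / Σ λ:
  k = 1: 57/122 = 0.4672
  k = 2: (57 + 46)/122 = 103/122 = 0.8443
  k = 3: (57 + 46 + 19)/122 = 122/122 = 1

Summary (fraction, with percent):

explained: PC1 0.4672 (46.72%), PC2 0.377 (37.7%), PC3 0.1557 (15.57%);  cumulative: 0.4672, 0.8443, 1


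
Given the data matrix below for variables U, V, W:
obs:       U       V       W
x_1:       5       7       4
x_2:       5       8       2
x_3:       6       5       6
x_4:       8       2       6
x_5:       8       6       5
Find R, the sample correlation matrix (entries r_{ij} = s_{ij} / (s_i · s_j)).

Step 1 — column means:
  mean(U) = (5 + 5 + 6 + 8 + 8) / 5 = 32/5 = 6.4
  mean(V) = (7 + 8 + 5 + 2 + 6) / 5 = 28/5 = 5.6
  mean(W) = (4 + 2 + 6 + 6 + 5) / 5 = 23/5 = 4.6

Step 2 — sample variances and covariances s[i,j] = (1/(n-1)) · Σ_k (x_{k,i} - mean_i) · (x_{k,j} - mean_j), with n-1 = 4:
  s[U,U] = ((-1.4)·(-1.4) + (-1.4)·(-1.4) + (-0.4)·(-0.4) + (1.6)·(1.6) + (1.6)·(1.6)) / 4 = 9.2/4 = 2.3
  s[U,V] = ((-1.4)·(1.4) + (-1.4)·(2.4) + (-0.4)·(-0.6) + (1.6)·(-3.6) + (1.6)·(0.4)) / 4 = -10.2/4 = -2.55
  s[U,W] = ((-1.4)·(-0.6) + (-1.4)·(-2.6) + (-0.4)·(1.4) + (1.6)·(1.4) + (1.6)·(0.4)) / 4 = 6.8/4 = 1.7
  s[V,V] = ((1.4)·(1.4) + (2.4)·(2.4) + (-0.6)·(-0.6) + (-3.6)·(-3.6) + (0.4)·(0.4)) / 4 = 21.2/4 = 5.3
  s[V,W] = ((1.4)·(-0.6) + (2.4)·(-2.6) + (-0.6)·(1.4) + (-3.6)·(1.4) + (0.4)·(0.4)) / 4 = -12.8/4 = -3.2
  s[W,W] = ((-0.6)·(-0.6) + (-2.6)·(-2.6) + (1.4)·(1.4) + (1.4)·(1.4) + (0.4)·(0.4)) / 4 = 11.2/4 = 2.8
  Sample standard deviations s_i = √(s[i,i]):
  s(U) = √(2.3) = 1.5166
  s(V) = √(5.3) = 2.3022
  s(W) = √(2.8) = 1.6733

Step 3 — r_{ij} = s_{ij} / (s_i · s_j):
  r[U,U] = 1 (diagonal).
  r[U,V] = -2.55 / (1.5166 · 2.3022) = -2.55 / 3.4914 = -0.7304
  r[U,W] = 1.7 / (1.5166 · 1.6733) = 1.7 / 2.5377 = 0.6699
  r[V,V] = 1 (diagonal).
  r[V,W] = -3.2 / (2.3022 · 1.6733) = -3.2 / 3.8523 = -0.8307
  r[W,W] = 1 (diagonal).

R is symmetric with unit diagonal. Assembling:

R = [[1, -0.7304, 0.6699],
 [-0.7304, 1, -0.8307],
 [0.6699, -0.8307, 1]]


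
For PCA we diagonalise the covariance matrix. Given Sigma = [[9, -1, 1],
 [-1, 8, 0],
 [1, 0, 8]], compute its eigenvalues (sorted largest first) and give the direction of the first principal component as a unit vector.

Step 1 — characteristic polynomial p(λ) = det(λI - Sigma) = λ³ - tr·λ² + c_1·λ - det, where tr = trace, c_1 = sum of the principal 2×2 minors, det = det(Sigma):
  tr = 9 + 8 + 8 = 25,
  c_1 = (9·8 - (-1)²) + (9·8 - (1)²) + (8·8 - (0)²) = 71 + 71 + 64 = 206,
  det = 9·(8·8 - (0)²) - (-1)·((-1)·8 - (0)·(1)) + (1)·((-1)·(0) - 8·(1)) = 9·(64) - (-1)·(-8) + (1)·(-8) = 560.
  So p(λ) = λ³ - 25λ² + 206λ - 560.
Step 2 — look for an integer root (rational root theorem: any rational root is an integer divisor of 560). Testing λ = 7:
  p(7) = 343 - 1225 + 1442 - 560 = 0  ✓
  Dividing out (λ - 7): p(λ) = (λ - 7)(λ² - 18λ + 80).
Step 3 — remaining eigenvalues from the quadratic λ² - 18λ + 80 = 0:
  Δ = 18² - 4·80 = 324 - 320 = 4,  λ = (18 ± √4)/2 = (18 ± 2)/2 = 10 or 8.
  Sorted: λ_1 = 10,  λ_2 = 8,  λ_3 = 7  (check: sum = 25 = tr ✓).

Step 4 — unit eigenvector for λ_1 = 10: v spans the null space of (Sigma - λ_1 I), whose rows are
  r_1 = (-1, -1, 1),  r_2 = (-1, -2, 0),  r_3 = (1, 0, -2).
  v is orthogonal to every row, so take v ∝ r_1 × r_2 = ((-1)·(0) - (1)·(-2), (1)·(-1) - (-1)·(0), (-1)·(-2) - (-1)·(-1)) = (2, -1, 1).
  Let u = (2, -1, 1).
  ||u|| = √((2)² + (-1)² + (1)²) = √(6) ≈ 2.4495,  v_1 = u/||u|| ≈ (0.8165, -0.4082, 0.4082) (||v_1|| = 1).

λ_1 = 10,  λ_2 = 8,  λ_3 = 7;  v_1 ≈ (0.8165, -0.4082, 0.4082)


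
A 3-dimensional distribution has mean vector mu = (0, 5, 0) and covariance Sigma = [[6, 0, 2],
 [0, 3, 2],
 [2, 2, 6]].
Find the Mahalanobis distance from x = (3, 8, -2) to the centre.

Step 1 — centre the observation: (x - mu) = (3, 3, -2).

Step 2 — invert Sigma (cofactor / det for 3×3, or solve directly):
  Sigma^{-1} = [[0.1944, 0.0556, -0.0833],
 [0.0556, 0.4444, -0.1667],
 [-0.0833, -0.1667, 0.25]].

Step 3 — form the quadratic (x - mu)^T · Sigma^{-1} · (x - mu):
  Sigma^{-1} · (x - mu) = (0.9167, 1.8333, -1.25).
  (x - mu)^T · [Sigma^{-1} · (x - mu)] = (3)·(0.9167) + (3)·(1.8333) + (-2)·(-1.25) = 10.75.

Step 4 — take square root: d = √(10.75) ≈ 3.2787.

d(x, mu) = √(10.75) ≈ 3.2787


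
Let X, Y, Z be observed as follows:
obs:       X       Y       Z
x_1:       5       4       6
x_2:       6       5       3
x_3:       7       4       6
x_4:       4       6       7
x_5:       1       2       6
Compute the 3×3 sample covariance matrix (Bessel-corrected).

Step 1 — column means:
  mean(X) = (5 + 6 + 7 + 4 + 1) / 5 = 23/5 = 4.6
  mean(Y) = (4 + 5 + 4 + 6 + 2) / 5 = 21/5 = 4.2
  mean(Z) = (6 + 3 + 6 + 7 + 6) / 5 = 28/5 = 5.6

Step 2 — sample covariance S[i,j] = (1/(n-1)) · Σ_k (x_{k,i} - mean_i) · (x_{k,j} - mean_j), with n-1 = 4.
  S[X,X] = ((0.4)·(0.4) + (1.4)·(1.4) + (2.4)·(2.4) + (-0.6)·(-0.6) + (-3.6)·(-3.6)) / 4 = 21.2/4 = 5.3
  S[X,Y] = ((0.4)·(-0.2) + (1.4)·(0.8) + (2.4)·(-0.2) + (-0.6)·(1.8) + (-3.6)·(-2.2)) / 4 = 7.4/4 = 1.85
  S[X,Z] = ((0.4)·(0.4) + (1.4)·(-2.6) + (2.4)·(0.4) + (-0.6)·(1.4) + (-3.6)·(0.4)) / 4 = -4.8/4 = -1.2
  S[Y,Y] = ((-0.2)·(-0.2) + (0.8)·(0.8) + (-0.2)·(-0.2) + (1.8)·(1.8) + (-2.2)·(-2.2)) / 4 = 8.8/4 = 2.2
  S[Y,Z] = ((-0.2)·(0.4) + (0.8)·(-2.6) + (-0.2)·(0.4) + (1.8)·(1.4) + (-2.2)·(0.4)) / 4 = -0.6/4 = -0.15
  S[Z,Z] = ((0.4)·(0.4) + (-2.6)·(-2.6) + (0.4)·(0.4) + (1.4)·(1.4) + (0.4)·(0.4)) / 4 = 9.2/4 = 2.3

S is symmetric (S[j,i] = S[i,j]). Assembling:

S = [[5.3, 1.85, -1.2],
 [1.85, 2.2, -0.15],
 [-1.2, -0.15, 2.3]]


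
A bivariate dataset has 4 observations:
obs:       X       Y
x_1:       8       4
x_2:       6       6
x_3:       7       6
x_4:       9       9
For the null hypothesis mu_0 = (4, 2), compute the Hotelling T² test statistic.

Step 1 — sample mean vector:
  mean(X) = (8 + 6 + 7 + 9) / 4 = 30/4 = 7.5
  mean(Y) = (4 + 6 + 6 + 9) / 4 = 25/4 = 6.25
  x̄ = (7.5, 6.25),  deviation x̄ - mu_0 = (7.5, 6.25) - (4, 2) = (3.5, 4.25).

Step 2 — sample covariance matrix, S[i,j] = (1/(n-1)) · Σ_k (x_{k,i} - mean_i) · (x_{k,j} - mean_j), divisor n-1 = 3:
  S[X,X] = ((0.5)·(0.5) + (-1.5)·(-1.5) + (-0.5)·(-0.5) + (1.5)·(1.5)) / 3 = 5/3 = 1.6667
  S[X,Y] = ((0.5)·(-2.25) + (-1.5)·(-0.25) + (-0.5)·(-0.25) + (1.5)·(2.75)) / 3 = 3.5/3 = 1.1667
  S[Y,Y] = ((-2.25)·(-2.25) + (-0.25)·(-0.25) + (-0.25)·(-0.25) + (2.75)·(2.75)) / 3 = 12.75/3 = 4.25
  S = [[1.6667, 1.1667],
 [1.1667, 4.25]].

Step 3 — invert S. det(S) = 1.6667·4.25 - (1.1667)² = 5.7222.
  S^{-1} = (1/det) · [[d, -b], [-b, a]] = [[0.7427, -0.2039],
 [-0.2039, 0.2913]].

Step 4 — quadratic form (x̄ - mu_0)^T · S^{-1} · (x̄ - mu_0):
  S^{-1} · (x̄ - mu_0) = (1.733, 0.5243),
  (x̄ - mu_0)^T · [...] = (3.5)·(1.733) + (4.25)·(0.5243) = 8.2937.

Step 5 — scale by n: T² = 4 · 8.2937 = 33.1748.

T² ≈ 33.1748


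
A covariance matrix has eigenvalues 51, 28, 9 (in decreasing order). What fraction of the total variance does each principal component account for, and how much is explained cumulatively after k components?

Step 1 — total variance = trace(Sigma) = Σ λ_i = 51 + 28 + 9 = 88.

Step 2 — fraction explained by component i = λ_i / Σ λ:
  PC1: 51/88 = 0.5795
  PC2: 28/88 = 0.3182
  PC3: 9/88 = 0.1023

Step 3 — cumulative fraction after k components = (λ_1 + ... + λ_k) / Σ λ:
  k = 1: 51/88 = 0.5795
  k = 2: (51 + 28)/88 = 79/88 = 0.8977
  k = 3: (51 + 28 + 9)/88 = 88/88 = 1

Summary (fraction, with percent):

explained: PC1 0.5795 (57.95%), PC2 0.3182 (31.82%), PC3 0.1023 (10.23%);  cumulative: 0.5795, 0.8977, 1


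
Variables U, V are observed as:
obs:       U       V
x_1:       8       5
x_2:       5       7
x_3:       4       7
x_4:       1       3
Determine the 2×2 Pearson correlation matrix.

Step 1 — column means:
  mean(U) = (8 + 5 + 4 + 1) / 4 = 18/4 = 4.5
  mean(V) = (5 + 7 + 7 + 3) / 4 = 22/4 = 5.5

Step 2 — sample variances and covariances s[i,j] = (1/(n-1)) · Σ_k (x_{k,i} - mean_i) · (x_{k,j} - mean_j), with n-1 = 3:
  s[U,U] = ((3.5)·(3.5) + (0.5)·(0.5) + (-0.5)·(-0.5) + (-3.5)·(-3.5)) / 3 = 25/3 = 8.3333
  s[U,V] = ((3.5)·(-0.5) + (0.5)·(1.5) + (-0.5)·(1.5) + (-3.5)·(-2.5)) / 3 = 7/3 = 2.3333
  s[V,V] = ((-0.5)·(-0.5) + (1.5)·(1.5) + (1.5)·(1.5) + (-2.5)·(-2.5)) / 3 = 11/3 = 3.6667
  Sample standard deviations s_i = √(s[i,i]):
  s(U) = √(8.3333) = 2.8868
  s(V) = √(3.6667) = 1.9149

Step 3 — r_{ij} = s_{ij} / (s_i · s_j):
  r[U,U] = 1 (diagonal).
  r[U,V] = 2.3333 / (2.8868 · 1.9149) = 2.3333 / 5.5277 = 0.4221
  r[V,V] = 1 (diagonal).

R is symmetric with unit diagonal. Assembling:

R = [[1, 0.4221],
 [0.4221, 1]]


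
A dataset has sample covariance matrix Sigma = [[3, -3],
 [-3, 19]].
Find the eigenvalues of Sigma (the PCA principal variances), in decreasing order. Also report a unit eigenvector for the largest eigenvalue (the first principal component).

Step 1 — characteristic polynomial of 2×2 Sigma:
  det(Sigma - λI) = λ² - trace · λ + det = 0.
  trace = 3 + 19 = 22, det = 3·19 - (-3)² = 48.
Step 2 — discriminant:
  Δ = trace² - 4·det = 484 - 192 = 292.
Step 3 — eigenvalues:
  λ = (trace ± √Δ)/2 = (22 ± 17.088)/2,
  λ_1 = 19.544,  λ_2 = 2.456.

Step 4 — unit eigenvector for λ_1: solve (Sigma - λ_1 I)v = 0. First row:
  (3 - 19.544)·v_x + (-3)·v_y = 0, i.e. (-16.544)·v_x + (-3)·v_y = 0,
  so v ∝ (b, λ_1 - a) = (-3, 16.544); multiply by -1 so the first entry is positive: u = (3, -16.544).
  ||u|| = √((3)² + (-16.544)²) = √(282.7041) ≈ 16.8138,
  v_1 = u/||u|| ≈ (0.1784, -0.984) (||v_1|| = 1).

λ_1 = 19.544,  λ_2 = 2.456;  v_1 ≈ (0.1784, -0.984)


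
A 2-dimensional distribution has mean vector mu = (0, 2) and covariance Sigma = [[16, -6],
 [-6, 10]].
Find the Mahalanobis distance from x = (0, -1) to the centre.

Step 1 — centre the observation: (x - mu) = (0, -3).

Step 2 — invert Sigma. det(Sigma) = 16·10 - (-6)² = 124.
  Sigma^{-1} = (1/det) · [[d, -b], [-b, a]] = [[0.0806, 0.0484],
 [0.0484, 0.129]].

Step 3 — form the quadratic (x - mu)^T · Sigma^{-1} · (x - mu):
  Sigma^{-1} · (x - mu) = (-0.1452, -0.3871).
  (x - mu)^T · [Sigma^{-1} · (x - mu)] = (0)·(-0.1452) + (-3)·(-0.3871) = 1.1613.

Step 4 — take square root: d = √(1.1613) ≈ 1.0776.

d(x, mu) = √(1.1613) ≈ 1.0776


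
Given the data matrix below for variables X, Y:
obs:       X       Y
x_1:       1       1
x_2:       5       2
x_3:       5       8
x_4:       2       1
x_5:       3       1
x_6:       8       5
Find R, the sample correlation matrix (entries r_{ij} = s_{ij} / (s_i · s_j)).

Step 1 — column means:
  mean(X) = (1 + 5 + 5 + 2 + 3 + 8) / 6 = 24/6 = 4
  mean(Y) = (1 + 2 + 8 + 1 + 1 + 5) / 6 = 18/6 = 3

Step 2 — sample variances and covariances s[i,j] = (1/(n-1)) · Σ_k (x_{k,i} - mean_i) · (x_{k,j} - mean_j), with n-1 = 5:
  s[X,X] = ((-3)·(-3) + (1)·(1) + (1)·(1) + (-2)·(-2) + (-1)·(-1) + (4)·(4)) / 5 = 32/5 = 6.4
  s[X,Y] = ((-3)·(-2) + (1)·(-1) + (1)·(5) + (-2)·(-2) + (-1)·(-2) + (4)·(2)) / 5 = 24/5 = 4.8
  s[Y,Y] = ((-2)·(-2) + (-1)·(-1) + (5)·(5) + (-2)·(-2) + (-2)·(-2) + (2)·(2)) / 5 = 42/5 = 8.4
  Sample standard deviations s_i = √(s[i,i]):
  s(X) = √(6.4) = 2.5298
  s(Y) = √(8.4) = 2.8983

Step 3 — r_{ij} = s_{ij} / (s_i · s_j):
  r[X,X] = 1 (diagonal).
  r[X,Y] = 4.8 / (2.5298 · 2.8983) = 4.8 / 7.3321 = 0.6547
  r[Y,Y] = 1 (diagonal).

R is symmetric with unit diagonal. Assembling:

R = [[1, 0.6547],
 [0.6547, 1]]


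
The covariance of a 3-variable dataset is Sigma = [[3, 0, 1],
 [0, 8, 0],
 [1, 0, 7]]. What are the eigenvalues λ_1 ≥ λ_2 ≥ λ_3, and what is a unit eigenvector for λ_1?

Step 1 — characteristic polynomial p(λ) = det(λI - Sigma) = λ³ - tr·λ² + c_1·λ - det, where tr = trace, c_1 = sum of the principal 2×2 minors, det = det(Sigma):
  tr = 3 + 8 + 7 = 18,
  c_1 = (3·8 - (0)²) + (3·7 - (1)²) + (8·7 - (0)²) = 24 + 20 + 56 = 100,
  det = 3·(8·7 - (0)²) - (0)·((0)·7 - (0)·(1)) + (1)·((0)·(0) - 8·(1)) = 3·(56) - (0)·(0) + (1)·(-8) = 160.
  So p(λ) = λ³ - 18λ² + 100λ - 160.
Step 2 — look for an integer root (rational root theorem: any rational root is an integer divisor of 160). Testing λ = 8:
  p(8) = 512 - 1152 + 800 - 160 = 0  ✓
  Dividing out (λ - 8): p(λ) = (λ - 8)(λ² - 10λ + 20).
Step 3 — remaining eigenvalues from the quadratic λ² - 10λ + 20 = 0:
  Δ = 10² - 4·20 = 100 - 80 = 20,  λ = (10 ± √20)/2 = (10 ± 4.4721)/2 ≈ 7.2361 or 2.7639.
  Sorted: λ_1 = 8,  λ_2 = 7.2361,  λ_3 = 2.7639  (check: sum = 18 = tr ✓).

Step 4 — unit eigenvector for λ_1 = 8: v spans the null space of (Sigma - λ_1 I), whose rows are
  r_1 = (-5, 0, 1),  r_2 = (0, 0, 0),  r_3 = (1, 0, -1).
  v is orthogonal to every row, so take v ∝ r_1 × r_3 = ((0)·(-1) - (1)·(0), (1)·(1) - (-5)·(-1), (-5)·(0) - (0)·(1)) = (0, -4, 0).
  Rescale (divide by 4; multiply by -1 so the first nonzero entry is positive): u = (0, 1, 0).
  ||u|| = √((0)² + (1)² + (0)²) = √(1) = 1,  v_1 = u/||u|| ≈ (0, 1, 0) (||v_1|| = 1).

λ_1 = 8,  λ_2 = 7.2361,  λ_3 = 2.7639;  v_1 ≈ (0, 1, 0)


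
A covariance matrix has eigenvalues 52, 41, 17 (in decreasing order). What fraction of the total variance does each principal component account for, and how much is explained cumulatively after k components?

Step 1 — total variance = trace(Sigma) = Σ λ_i = 52 + 41 + 17 = 110.

Step 2 — fraction explained by component i = λ_i / Σ λ:
  PC1: 52/110 = 0.4727
  PC2: 41/110 = 0.3727
  PC3: 17/110 = 0.1545

Step 3 — cumulative fraction after k components = (λ_1 + ... + λ_k) / Σ λ:
  k = 1: 52/110 = 0.4727
  k = 2: (52 + 41)/110 = 93/110 = 0.8455
  k = 3: (52 + 41 + 17)/110 = 110/110 = 1

Summary (fraction, with percent):

explained: PC1 0.4727 (47.27%), PC2 0.3727 (37.27%), PC3 0.1545 (15.45%);  cumulative: 0.4727, 0.8455, 1


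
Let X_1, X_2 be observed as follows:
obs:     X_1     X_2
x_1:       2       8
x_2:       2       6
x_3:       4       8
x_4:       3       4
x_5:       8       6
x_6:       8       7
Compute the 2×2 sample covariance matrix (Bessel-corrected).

Step 1 — column means:
  mean(X_1) = (2 + 2 + 4 + 3 + 8 + 8) / 6 = 27/6 = 4.5
  mean(X_2) = (8 + 6 + 8 + 4 + 6 + 7) / 6 = 39/6 = 6.5

Step 2 — sample covariance S[i,j] = (1/(n-1)) · Σ_k (x_{k,i} - mean_i) · (x_{k,j} - mean_j), with n-1 = 5.
  S[X_1,X_1] = ((-2.5)·(-2.5) + (-2.5)·(-2.5) + (-0.5)·(-0.5) + (-1.5)·(-1.5) + (3.5)·(3.5) + (3.5)·(3.5)) / 5 = 39.5/5 = 7.9
  S[X_1,X_2] = ((-2.5)·(1.5) + (-2.5)·(-0.5) + (-0.5)·(1.5) + (-1.5)·(-2.5) + (3.5)·(-0.5) + (3.5)·(0.5)) / 5 = 0.5/5 = 0.1
  S[X_2,X_2] = ((1.5)·(1.5) + (-0.5)·(-0.5) + (1.5)·(1.5) + (-2.5)·(-2.5) + (-0.5)·(-0.5) + (0.5)·(0.5)) / 5 = 11.5/5 = 2.3

S is symmetric (S[j,i] = S[i,j]). Assembling:

S = [[7.9, 0.1],
 [0.1, 2.3]]


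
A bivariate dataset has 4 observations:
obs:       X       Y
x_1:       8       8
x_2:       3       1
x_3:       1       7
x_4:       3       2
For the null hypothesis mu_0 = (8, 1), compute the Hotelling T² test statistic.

Step 1 — sample mean vector:
  mean(X) = (8 + 3 + 1 + 3) / 4 = 15/4 = 3.75
  mean(Y) = (8 + 1 + 7 + 2) / 4 = 18/4 = 4.5
  x̄ = (3.75, 4.5),  deviation x̄ - mu_0 = (3.75, 4.5) - (8, 1) = (-4.25, 3.5).

Step 2 — sample covariance matrix, S[i,j] = (1/(n-1)) · Σ_k (x_{k,i} - mean_i) · (x_{k,j} - mean_j), divisor n-1 = 3:
  S[X,X] = ((4.25)·(4.25) + (-0.75)·(-0.75) + (-2.75)·(-2.75) + (-0.75)·(-0.75)) / 3 = 26.75/3 = 8.9167
  S[X,Y] = ((4.25)·(3.5) + (-0.75)·(-3.5) + (-2.75)·(2.5) + (-0.75)·(-2.5)) / 3 = 12.5/3 = 4.1667
  S[Y,Y] = ((3.5)·(3.5) + (-3.5)·(-3.5) + (2.5)·(2.5) + (-2.5)·(-2.5)) / 3 = 37/3 = 12.3333
  S = [[8.9167, 4.1667],
 [4.1667, 12.3333]].

Step 3 — invert S. det(S) = 8.9167·12.3333 - (4.1667)² = 92.6111.
  S^{-1} = (1/det) · [[d, -b], [-b, a]] = [[0.1332, -0.045],
 [-0.045, 0.0963]].

Step 4 — quadratic form (x̄ - mu_0)^T · S^{-1} · (x̄ - mu_0):
  S^{-1} · (x̄ - mu_0) = (-0.7235, 0.5282),
  (x̄ - mu_0)^T · [...] = (-4.25)·(-0.7235) + (3.5)·(0.5282) = 4.9234.

Step 5 — scale by n: T² = 4 · 4.9234 = 19.6935.

T² ≈ 19.6935


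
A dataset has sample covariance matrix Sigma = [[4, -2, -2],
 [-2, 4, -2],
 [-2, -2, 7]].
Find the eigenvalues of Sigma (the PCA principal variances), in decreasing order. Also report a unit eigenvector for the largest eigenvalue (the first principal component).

Step 1 — characteristic polynomial p(λ) = det(λI - Sigma) = λ³ - tr·λ² + c_1·λ - det, where tr = trace, c_1 = sum of the principal 2×2 minors, det = det(Sigma):
  tr = 4 + 4 + 7 = 15,
  c_1 = (4·4 - (-2)²) + (4·7 - (-2)²) + (4·7 - (-2)²) = 12 + 24 + 24 = 60,
  det = 4·(4·7 - (-2)²) - (-2)·((-2)·7 - (-2)·(-2)) + (-2)·((-2)·(-2) - 4·(-2)) = 4·(24) - (-2)·(-18) + (-2)·(12) = 36.
  So p(λ) = λ³ - 15λ² + 60λ - 36.
Step 2 — look for an integer root (rational root theorem: any rational root is an integer divisor of 36). Testing λ = 6:
  p(6) = 216 - 540 + 360 - 36 = 0  ✓
  Dividing out (λ - 6): p(λ) = (λ - 6)(λ² - 9λ + 6).
Step 3 — remaining eigenvalues from the quadratic λ² - 9λ + 6 = 0:
  Δ = 9² - 4·6 = 81 - 24 = 57,  λ = (9 ± √57)/2 = (9 ± 7.5498)/2 ≈ 8.2749 or 0.7251.
  Sorted: λ_1 = 8.2749,  λ_2 = 6,  λ_3 = 0.7251  (check: sum = 15 = tr ✓).

Step 4 — unit eigenvector for λ_1 ≈ 8.2749: v spans the null space of (Sigma - λ_1 I), whose rows are
  r_1 = (-4.2749, -2, -2),  r_2 = (-2, -4.2749, -2),  r_3 = (-2, -2, -1.2749).
  v is orthogonal to every row, so take v ∝ r_1 × r_2 = ((-2)·(-2) - (-2)·(-4.2749), (-2)·(-2) - (-4.2749)·(-2), (-4.2749)·(-4.2749) - (-2)·(-2)) ≈ (-4.5498, -4.5498, 14.2749).
  Rescale (multiply by -1 so the first nonzero entry is positive): u = (4.5498, 4.5498, -14.2749).
  ||u|| = √((4.5498)² + (4.5498)² + (-14.2749)²) = √(245.1752) ≈ 15.6581,  v_1 = u/||u|| ≈ (0.2906, 0.2906, -0.9117) (||v_1|| = 1).

λ_1 = 8.2749,  λ_2 = 6,  λ_3 = 0.7251;  v_1 ≈ (0.2906, 0.2906, -0.9117)


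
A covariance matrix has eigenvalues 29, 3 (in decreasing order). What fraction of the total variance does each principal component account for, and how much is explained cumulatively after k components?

Step 1 — total variance = trace(Sigma) = Σ λ_i = 29 + 3 = 32.

Step 2 — fraction explained by component i = λ_i / Σ λ:
  PC1: 29/32 = 0.9062
  PC2: 3/32 = 0.0938

Step 3 — cumulative fraction after k components = (λ_1 + ... + λ_k) / Σ λ:
  k = 1: 29/32 = 0.9062
  k = 2: (29 + 3)/32 = 32/32 = 1

Summary (fraction, with percent):

explained: PC1 0.9062 (90.62%), PC2 0.0938 (9.38%);  cumulative: 0.9062, 1


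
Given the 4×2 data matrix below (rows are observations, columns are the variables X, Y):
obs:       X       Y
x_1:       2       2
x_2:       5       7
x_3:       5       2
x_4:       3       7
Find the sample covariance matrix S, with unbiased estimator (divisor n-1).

Step 1 — column means:
  mean(X) = (2 + 5 + 5 + 3) / 4 = 15/4 = 3.75
  mean(Y) = (2 + 7 + 2 + 7) / 4 = 18/4 = 4.5

Step 2 — sample covariance S[i,j] = (1/(n-1)) · Σ_k (x_{k,i} - mean_i) · (x_{k,j} - mean_j), with n-1 = 3.
  S[X,X] = ((-1.75)·(-1.75) + (1.25)·(1.25) + (1.25)·(1.25) + (-0.75)·(-0.75)) / 3 = 6.75/3 = 2.25
  S[X,Y] = ((-1.75)·(-2.5) + (1.25)·(2.5) + (1.25)·(-2.5) + (-0.75)·(2.5)) / 3 = 2.5/3 = 0.8333
  S[Y,Y] = ((-2.5)·(-2.5) + (2.5)·(2.5) + (-2.5)·(-2.5) + (2.5)·(2.5)) / 3 = 25/3 = 8.3333

S is symmetric (S[j,i] = S[i,j]). Assembling:

S = [[2.25, 0.8333],
 [0.8333, 8.3333]]


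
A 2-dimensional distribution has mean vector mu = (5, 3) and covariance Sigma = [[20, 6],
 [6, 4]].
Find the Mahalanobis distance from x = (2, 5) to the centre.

Step 1 — centre the observation: (x - mu) = (-3, 2).

Step 2 — invert Sigma. det(Sigma) = 20·4 - (6)² = 44.
  Sigma^{-1} = (1/det) · [[d, -b], [-b, a]] = [[0.0909, -0.1364],
 [-0.1364, 0.4545]].

Step 3 — form the quadratic (x - mu)^T · Sigma^{-1} · (x - mu):
  Sigma^{-1} · (x - mu) = (-0.5455, 1.3182).
  (x - mu)^T · [Sigma^{-1} · (x - mu)] = (-3)·(-0.5455) + (2)·(1.3182) = 4.2727.

Step 4 — take square root: d = √(4.2727) ≈ 2.0671.

d(x, mu) = √(4.2727) ≈ 2.0671


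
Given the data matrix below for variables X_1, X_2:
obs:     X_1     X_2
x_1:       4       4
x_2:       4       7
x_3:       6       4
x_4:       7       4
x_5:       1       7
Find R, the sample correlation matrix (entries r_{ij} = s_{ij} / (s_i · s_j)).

Step 1 — column means:
  mean(X_1) = (4 + 4 + 6 + 7 + 1) / 5 = 22/5 = 4.4
  mean(X_2) = (4 + 7 + 4 + 4 + 7) / 5 = 26/5 = 5.2

Step 2 — sample variances and covariances s[i,j] = (1/(n-1)) · Σ_k (x_{k,i} - mean_i) · (x_{k,j} - mean_j), with n-1 = 4:
  s[X_1,X_1] = ((-0.4)·(-0.4) + (-0.4)·(-0.4) + (1.6)·(1.6) + (2.6)·(2.6) + (-3.4)·(-3.4)) / 4 = 21.2/4 = 5.3
  s[X_1,X_2] = ((-0.4)·(-1.2) + (-0.4)·(1.8) + (1.6)·(-1.2) + (2.6)·(-1.2) + (-3.4)·(1.8)) / 4 = -11.4/4 = -2.85
  s[X_2,X_2] = ((-1.2)·(-1.2) + (1.8)·(1.8) + (-1.2)·(-1.2) + (-1.2)·(-1.2) + (1.8)·(1.8)) / 4 = 10.8/4 = 2.7
  Sample standard deviations s_i = √(s[i,i]):
  s(X_1) = √(5.3) = 2.3022
  s(X_2) = √(2.7) = 1.6432

Step 3 — r_{ij} = s_{ij} / (s_i · s_j):
  r[X_1,X_1] = 1 (diagonal).
  r[X_1,X_2] = -2.85 / (2.3022 · 1.6432) = -2.85 / 3.7829 = -0.7534
  r[X_2,X_2] = 1 (diagonal).

R is symmetric with unit diagonal. Assembling:

R = [[1, -0.7534],
 [-0.7534, 1]]


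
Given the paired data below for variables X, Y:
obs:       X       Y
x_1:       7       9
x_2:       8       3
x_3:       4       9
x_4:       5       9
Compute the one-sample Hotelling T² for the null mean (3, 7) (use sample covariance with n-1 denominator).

Step 1 — sample mean vector:
  mean(X) = (7 + 8 + 4 + 5) / 4 = 24/4 = 6
  mean(Y) = (9 + 3 + 9 + 9) / 4 = 30/4 = 7.5
  x̄ = (6, 7.5),  deviation x̄ - mu_0 = (6, 7.5) - (3, 7) = (3, 0.5).

Step 2 — sample covariance matrix, S[i,j] = (1/(n-1)) · Σ_k (x_{k,i} - mean_i) · (x_{k,j} - mean_j), divisor n-1 = 3:
  S[X,X] = ((1)·(1) + (2)·(2) + (-2)·(-2) + (-1)·(-1)) / 3 = 10/3 = 3.3333
  S[X,Y] = ((1)·(1.5) + (2)·(-4.5) + (-2)·(1.5) + (-1)·(1.5)) / 3 = -12/3 = -4
  S[Y,Y] = ((1.5)·(1.5) + (-4.5)·(-4.5) + (1.5)·(1.5) + (1.5)·(1.5)) / 3 = 27/3 = 9
  S = [[3.3333, -4],
 [-4, 9]].

Step 3 — invert S. det(S) = 3.3333·9 - (-4)² = 14.
  S^{-1} = (1/det) · [[d, -b], [-b, a]] = [[0.6429, 0.2857],
 [0.2857, 0.2381]].

Step 4 — quadratic form (x̄ - mu_0)^T · S^{-1} · (x̄ - mu_0):
  S^{-1} · (x̄ - mu_0) = (2.0714, 0.9762),
  (x̄ - mu_0)^T · [...] = (3)·(2.0714) + (0.5)·(0.9762) = 6.7024.

Step 5 — scale by n: T² = 4 · 6.7024 = 26.8095.

T² ≈ 26.8095


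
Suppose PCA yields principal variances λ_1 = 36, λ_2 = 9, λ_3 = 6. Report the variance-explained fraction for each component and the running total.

Step 1 — total variance = trace(Sigma) = Σ λ_i = 36 + 9 + 6 = 51.

Step 2 — fraction explained by component i = λ_i / Σ λ:
  PC1: 36/51 = 0.7059
  PC2: 9/51 = 0.1765
  PC3: 6/51 = 0.1176

Step 3 — cumulative fraction after k components = (λ_1 + ... + λ_k) / Σ λ:
  k = 1: 36/51 = 0.7059
  k = 2: (36 + 9)/51 = 45/51 = 0.8824
  k = 3: (36 + 9 + 6)/51 = 51/51 = 1

Summary (fraction, with percent):

explained: PC1 0.7059 (70.59%), PC2 0.1765 (17.65%), PC3 0.1176 (11.76%);  cumulative: 0.7059, 0.8824, 1


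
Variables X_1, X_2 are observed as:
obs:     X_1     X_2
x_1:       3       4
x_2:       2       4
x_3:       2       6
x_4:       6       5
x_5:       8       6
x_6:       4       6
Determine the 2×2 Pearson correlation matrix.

Step 1 — column means:
  mean(X_1) = (3 + 2 + 2 + 6 + 8 + 4) / 6 = 25/6 = 4.1667
  mean(X_2) = (4 + 4 + 6 + 5 + 6 + 6) / 6 = 31/6 = 5.1667

Step 2 — sample variances and covariances s[i,j] = (1/(n-1)) · Σ_k (x_{k,i} - mean_i) · (x_{k,j} - mean_j), with n-1 = 5:
  s[X_1,X_1] = ((-1.1667)·(-1.1667) + (-2.1667)·(-2.1667) + (-2.1667)·(-2.1667) + (1.8333)·(1.8333) + (3.8333)·(3.8333) + (-0.1667)·(-0.1667)) / 5 = 28.8333/5 = 5.7667
  s[X_1,X_2] = ((-1.1667)·(-1.1667) + (-2.1667)·(-1.1667) + (-2.1667)·(0.8333) + (1.8333)·(-0.1667) + (3.8333)·(0.8333) + (-0.1667)·(0.8333)) / 5 = 4.8333/5 = 0.9667
  s[X_2,X_2] = ((-1.1667)·(-1.1667) + (-1.1667)·(-1.1667) + (0.8333)·(0.8333) + (-0.1667)·(-0.1667) + (0.8333)·(0.8333) + (0.8333)·(0.8333)) / 5 = 4.8333/5 = 0.9667
  Sample standard deviations s_i = √(s[i,i]):
  s(X_1) = √(5.7667) = 2.4014
  s(X_2) = √(0.9667) = 0.9832

Step 3 — r_{ij} = s_{ij} / (s_i · s_j):
  r[X_1,X_1] = 1 (diagonal).
  r[X_1,X_2] = 0.9667 / (2.4014 · 0.9832) = 0.9667 / 2.361 = 0.4094
  r[X_2,X_2] = 1 (diagonal).

R is symmetric with unit diagonal. Assembling:

R = [[1, 0.4094],
 [0.4094, 1]]


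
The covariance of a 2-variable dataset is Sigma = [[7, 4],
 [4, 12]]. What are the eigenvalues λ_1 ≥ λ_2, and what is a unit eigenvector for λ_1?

Step 1 — characteristic polynomial of 2×2 Sigma:
  det(Sigma - λI) = λ² - trace · λ + det = 0.
  trace = 7 + 12 = 19, det = 7·12 - (4)² = 68.
Step 2 — discriminant:
  Δ = trace² - 4·det = 361 - 272 = 89.
Step 3 — eigenvalues:
  λ = (trace ± √Δ)/2 = (19 ± 9.434)/2,
  λ_1 = 14.217,  λ_2 = 4.783.

Step 4 — unit eigenvector for λ_1: solve (Sigma - λ_1 I)v = 0. First row:
  (7 - 14.217)·v_x + (4)·v_y = 0, i.e. (-7.217)·v_x + (4)·v_y = 0,
  so v ∝ (b, λ_1 - a) = (4, 7.217) = u.
  ||u|| = √((4)² + (7.217)²) = √(68.085) ≈ 8.2514,
  v_1 = u/||u|| ≈ (0.4848, 0.8746) (||v_1|| = 1).

λ_1 = 14.217,  λ_2 = 4.783;  v_1 ≈ (0.4848, 0.8746)


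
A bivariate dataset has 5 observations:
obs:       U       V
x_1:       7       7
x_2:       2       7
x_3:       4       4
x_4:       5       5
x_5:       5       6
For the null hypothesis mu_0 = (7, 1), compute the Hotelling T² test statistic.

Step 1 — sample mean vector:
  mean(U) = (7 + 2 + 4 + 5 + 5) / 5 = 23/5 = 4.6
  mean(V) = (7 + 7 + 4 + 5 + 6) / 5 = 29/5 = 5.8
  x̄ = (4.6, 5.8),  deviation x̄ - mu_0 = (4.6, 5.8) - (7, 1) = (-2.4, 4.8).

Step 2 — sample covariance matrix, S[i,j] = (1/(n-1)) · Σ_k (x_{k,i} - mean_i) · (x_{k,j} - mean_j), divisor n-1 = 4:
  S[U,U] = ((2.4)·(2.4) + (-2.6)·(-2.6) + (-0.6)·(-0.6) + (0.4)·(0.4) + (0.4)·(0.4)) / 4 = 13.2/4 = 3.3
  S[U,V] = ((2.4)·(1.2) + (-2.6)·(1.2) + (-0.6)·(-1.8) + (0.4)·(-0.8) + (0.4)·(0.2)) / 4 = 0.6/4 = 0.15
  S[V,V] = ((1.2)·(1.2) + (1.2)·(1.2) + (-1.8)·(-1.8) + (-0.8)·(-0.8) + (0.2)·(0.2)) / 4 = 6.8/4 = 1.7
  S = [[3.3, 0.15],
 [0.15, 1.7]].

Step 3 — invert S. det(S) = 3.3·1.7 - (0.15)² = 5.5875.
  S^{-1} = (1/det) · [[d, -b], [-b, a]] = [[0.3043, -0.0268],
 [-0.0268, 0.5906]].

Step 4 — quadratic form (x̄ - mu_0)^T · S^{-1} · (x̄ - mu_0):
  S^{-1} · (x̄ - mu_0) = (-0.8591, 2.8993),
  (x̄ - mu_0)^T · [...] = (-2.4)·(-0.8591) + (4.8)·(2.8993) = 15.9785.

Step 5 — scale by n: T² = 5 · 15.9785 = 79.8926.

T² ≈ 79.8926
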